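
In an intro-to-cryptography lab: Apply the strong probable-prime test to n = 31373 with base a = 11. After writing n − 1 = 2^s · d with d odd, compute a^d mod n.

n − 1 = 31372 = 2^2 · 7843, so s = 2 and d = 7843.
By repeated squaring, 11^7843 ≡ 15511 (mod 31373).

15511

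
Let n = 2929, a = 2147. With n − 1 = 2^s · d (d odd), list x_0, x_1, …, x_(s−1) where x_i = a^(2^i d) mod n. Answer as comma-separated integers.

n − 1 = 2928 = 2^4 · 183, so s = 4 and d = 183.
x_0 = 2147^183 mod 2929 = 2901.
x_1 = 2901^2 mod 2929 = 784.
x_2 = 784^2 mod 2929 = 2495.
x_3 = 2495^2 mod 2929 = 900.

2901, 784, 2495, 900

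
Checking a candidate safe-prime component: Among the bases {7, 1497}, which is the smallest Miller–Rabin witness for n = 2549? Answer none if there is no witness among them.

n − 1 = 2548 = 2^2 · 637, so s = 2 and d = 637.
Base 7: x_0 = 7^637 mod 2549 = 2548. x_0 = 2548 ≡ −1, so 7 is not a witness.
Base 1497: x_0 = 1497^637 mod 2549 = 2192. x_0 is neither 1 nor 2548, so continue squaring. x_1 = 2192^2 mod 2549 = 2548. x_1 ≡ −1, so 1497 is not a witness.
No listed base is a witness for 2549.

none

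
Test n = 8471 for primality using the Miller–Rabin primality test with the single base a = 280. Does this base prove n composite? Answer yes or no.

n − 1 = 8470 = 2^1 · 4235, so s = 1 and d = 4235.
x_0 = 280^4235 mod 8471 = 8470.
x_0 = 8470 ≡ −1, so 280 is not a witness.

no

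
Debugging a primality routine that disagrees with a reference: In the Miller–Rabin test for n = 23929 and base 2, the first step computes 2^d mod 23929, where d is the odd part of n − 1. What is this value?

3719

n − 1 = 23928 = 2^3 · 2991, so s = 3 and d = 2991.
2^2991 mod 23929 = 3719.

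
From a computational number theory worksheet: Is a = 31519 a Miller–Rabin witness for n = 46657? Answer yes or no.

no

n − 1 = 46656 = 2^6 · 729, so s = 6 and d = 729.
x_0 = 31519^729 mod 46657 = 216.
x_0 is neither 1 nor 46656, so continue squaring.
x_1 = 216^2 mod 46657 = 46656.
x_1 ≡ −1, so 31519 is not a witness.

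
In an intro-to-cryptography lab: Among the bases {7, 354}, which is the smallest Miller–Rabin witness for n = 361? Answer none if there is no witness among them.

n − 1 = 360 = 2^3 · 45, so s = 3 and d = 45.
Base 7: x_0 = 7^45 mod 361 = 77. x_0 is neither 1 nor 360, so continue squaring. x_1 = 77^2 mod 361 = 153. x_2 = 153^2 mod 361 = 305. Reached i = s−1 = 2 without hitting −1: 7 is a Miller–Rabin witness and 361 is composite.
Base 354: x_0 = 354^45 mod 361 = 284. x_0 is neither 1 nor 360, so continue squaring. x_1 = 284^2 mod 361 = 153. x_2 = 153^2 mod 361 = 305. Reached i = s−1 = 2 without hitting −1: 354 is a Miller–Rabin witness and 361 is composite.
The smallest witness among the given bases is 7.

7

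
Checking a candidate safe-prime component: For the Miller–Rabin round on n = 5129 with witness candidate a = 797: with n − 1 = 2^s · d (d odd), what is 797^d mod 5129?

n − 1 = 5128 = 2^3 · 641, so s = 3 and d = 641.
797^641 mod 5129 = 132.

132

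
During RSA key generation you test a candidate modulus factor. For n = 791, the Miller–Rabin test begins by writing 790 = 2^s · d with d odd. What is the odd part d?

Halving: 790 → 395; 395 is odd.
So 790 = 2^1 · 395.

395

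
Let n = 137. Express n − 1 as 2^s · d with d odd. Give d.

17

Halving: 136 → 68 → 34 → 17; 17 is odd.
So 136 = 2^3 · 17.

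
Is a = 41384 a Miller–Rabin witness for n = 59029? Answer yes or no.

n − 1 = 59028 = 2^2 · 14757, so s = 2 and d = 14757.
x_0 = 41384^14757 mod 59029 = 876.
x_0 is neither 1 nor 59028, so continue squaring.
x_1 = 876^2 mod 59029 = 59028.
x_1 ≡ −1, so 41384 is not a witness.

no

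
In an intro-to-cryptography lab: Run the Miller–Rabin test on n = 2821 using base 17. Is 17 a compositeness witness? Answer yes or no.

no

n − 1 = 2820 = 2^2 · 705, so s = 2 and d = 705.
x_0 = 17^705 mod 2821 = 2820.
x_0 = 2820 ≡ −1, so 17 is not a witness.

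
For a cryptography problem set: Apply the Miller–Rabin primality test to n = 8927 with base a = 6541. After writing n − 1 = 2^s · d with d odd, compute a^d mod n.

5978

n − 1 = 8926 = 2^1 · 4463, so s = 1 and d = 4463.
6541^4463 mod 8927 = 5978.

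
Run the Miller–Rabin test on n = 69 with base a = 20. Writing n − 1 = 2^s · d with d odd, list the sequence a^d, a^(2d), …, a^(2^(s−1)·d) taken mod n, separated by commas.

53, 49

n − 1 = 68 = 2^2 · 17, so s = 2 and d = 17.
x_0 = 20^17 mod 69 = 53.
x_1 = 53^2 mod 69 = 49.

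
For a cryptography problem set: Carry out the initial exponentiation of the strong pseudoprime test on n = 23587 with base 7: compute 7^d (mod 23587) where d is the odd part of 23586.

14228

n − 1 = 23586 = 2^1 · 11793, so s = 1 and d = 11793.
Repeated squaring mod 23587: 7^1 ≡ 7, 7^2 ≡ 49, 7^4 ≡ 2401, 7^8 ≡ 9573, 7^16 ≡ 6834, 7^32 ≡ 1296, 7^64 ≡ 4939, 7^128 ≡ 4763, 7^256 ≡ 19062, 7^512 ≡ 2109, 7^1024 ≡ 13525, 7^2048 ≡ 8440, 7^4096 ≡ 860, 7^8192 ≡ 8403.
11793 = 8192 + 2048 + 1024 + 512 + 16 + 1, so 7^11793 ≡ 8403·8440·13525·2109·6834·7 ≡ 14228 (mod 23587).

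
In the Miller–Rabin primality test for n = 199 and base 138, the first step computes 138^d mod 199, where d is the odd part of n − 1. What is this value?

n − 1 = 198 = 2^1 · 99, so s = 1 and d = 99.
Repeated squaring mod 199: 138^1 ≡ 138, 138^2 ≡ 139, 138^4 ≡ 18, 138^8 ≡ 125, 138^16 ≡ 103, 138^32 ≡ 62, 138^64 ≡ 63.
99 = 64 + 32 + 2 + 1, so 138^99 ≡ 63·62·139·138 ≡ 198 (mod 199).

198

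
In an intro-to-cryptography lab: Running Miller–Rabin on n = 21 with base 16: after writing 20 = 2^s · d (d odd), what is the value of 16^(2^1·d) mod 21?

16

n − 1 = 20 = 2^2 · 5, so s = 2 and d = 5.
x_0 = 16^5 mod 21 = 4.
x_1 = 4^2 mod 21 = 16.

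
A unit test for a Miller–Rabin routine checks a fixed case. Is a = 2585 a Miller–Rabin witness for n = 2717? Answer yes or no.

n − 1 = 2716 = 2^2 · 679, so s = 2 and d = 679.
x_0 = 2585^679 mod 2717 = 704.
x_0 is neither 1 nor 2716, so continue squaring.
x_1 = 704^2 mod 2717 = 1122.
Reached i = s−1 = 1 without hitting −1: 2585 is a Miller–Rabin witness and 2717 is composite.

yes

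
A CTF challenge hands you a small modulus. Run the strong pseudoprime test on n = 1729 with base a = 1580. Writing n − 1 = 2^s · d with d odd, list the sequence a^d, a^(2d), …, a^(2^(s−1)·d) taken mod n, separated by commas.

n − 1 = 1728 = 2^6 · 27, so s = 6 and d = 27.
x_0 = 1580^27 mod 1729 = 265.
x_1 = 265^2 mod 1729 = 1065.
x_2 = 1065^2 mod 1729 = 1.
x_3 = 1^2 mod 1729 = 1.
x_4 = 1^2 mod 1729 = 1.
x_5 = 1^2 mod 1729 = 1.

265, 1065, 1, 1, 1, 1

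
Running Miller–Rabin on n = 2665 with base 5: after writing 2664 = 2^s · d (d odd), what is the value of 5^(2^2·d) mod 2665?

2640

n − 1 = 2664 = 2^3 · 333, so s = 3 and d = 333.
x_0 = 5^333 mod 2665 = 2540.
x_1 = 2540^2 mod 2665 = 2300.
x_2 = 2300^2 mod 2665 = 2640.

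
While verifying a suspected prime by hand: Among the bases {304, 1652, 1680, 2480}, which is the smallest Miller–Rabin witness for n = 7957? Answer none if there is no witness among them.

n − 1 = 7956 = 2^2 · 1989, so s = 2 and d = 1989.
Base 304: x_0 = 304^1989 mod 7957 = 5156. x_0 is neither 1 nor 7956, so continue squaring. x_1 = 5156^2 mod 7957 = 7956. x_1 ≡ −1, so 304 is not a witness.
Base 1652: x_0 = 1652^1989 mod 7957 = 6616. x_0 is neither 1 nor 7956, so continue squaring. x_1 = 6616^2 mod 7957 = 7956. x_1 ≡ −1, so 1652 is not a witness.
Base 1680: x_0 = 1680^1989 mod 7957 = 1. x_0 = 1, so 1680 is not a witness.
Base 2480: x_0 = 2480^1989 mod 7957 = 7956. x_0 = 7956 ≡ −1, so 2480 is not a witness.
No listed base is a witness for 7957.

none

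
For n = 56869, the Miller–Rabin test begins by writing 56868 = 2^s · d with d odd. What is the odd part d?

Halving: 56868 → 28434 → 14217; 14217 is odd.
So 56868 = 2^2 · 14217.

14217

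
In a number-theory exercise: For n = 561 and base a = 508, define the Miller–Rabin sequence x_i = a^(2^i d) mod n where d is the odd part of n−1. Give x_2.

n − 1 = 560 = 2^4 · 35, so s = 4 and d = 35.
Repeated squaring mod 561: 508^1 ≡ 508, 508^2 ≡ 4, 508^4 ≡ 16, 508^8 ≡ 256, 508^16 ≡ 460, 508^32 ≡ 103.
35 = 32 + 2 + 1, so 508^35 ≡ 103·4·508 ≡ 43 (mod 561).
x_0 = 43.
x_1 = 43^2 mod 561 = 166.
x_2 = 166^2 mod 561 = 67.

67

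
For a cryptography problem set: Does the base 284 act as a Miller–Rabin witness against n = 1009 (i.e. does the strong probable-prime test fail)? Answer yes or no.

n − 1 = 1008 = 2^4 · 63, so s = 4 and d = 63.
x_0 = 284^63 mod 1009 = 192.
x_0 is neither 1 nor 1008, so continue squaring.
x_1 = 192^2 mod 1009 = 540.
x_2 = 540^2 mod 1009 = 1008.
x_2 ≡ −1, so 284 is not a witness.

no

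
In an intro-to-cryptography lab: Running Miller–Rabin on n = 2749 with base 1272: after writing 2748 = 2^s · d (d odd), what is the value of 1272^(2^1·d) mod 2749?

2748

n − 1 = 2748 = 2^2 · 687, so s = 2 and d = 687.
By repeated squaring, 1272^687 ≡ 640 (mod 2749).
x_0 = 640.
x_1 = 640^2 mod 2749 = 2748.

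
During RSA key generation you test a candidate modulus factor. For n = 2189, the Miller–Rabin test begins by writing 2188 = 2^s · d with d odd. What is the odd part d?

Halving: 2188 → 1094 → 547; 547 is odd.
So 2188 = 2^2 · 547.

547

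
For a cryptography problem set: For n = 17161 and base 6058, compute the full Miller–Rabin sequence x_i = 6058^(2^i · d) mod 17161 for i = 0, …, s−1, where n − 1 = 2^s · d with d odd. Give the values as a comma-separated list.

1178, 14804, 12446

n − 1 = 17160 = 2^3 · 2145, so s = 3 and d = 2145.
x_0 = 6058^2145 mod 17161 = 1178.
x_1 = 1178^2 mod 17161 = 14804.
x_2 = 14804^2 mod 17161 = 12446.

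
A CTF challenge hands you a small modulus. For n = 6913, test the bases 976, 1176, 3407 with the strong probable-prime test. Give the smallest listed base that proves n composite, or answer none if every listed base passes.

n − 1 = 6912 = 2^8 · 27, so s = 8 and d = 27.
Base 976: x_0 = 976^27 mod 6913 = 1108. x_0 is neither 1 nor 6912, so continue squaring. x_1 = 1108^2 mod 6913 = 4063. x_2 = 4063^2 mod 6913 = 6638. x_3 = 6638^2 mod 6913 = 6495. x_4 = 6495^2 mod 6913 = 1899. x_5 = 1899^2 mod 6913 = 4528. x_6 = 4528^2 mod 6913 = 5739. x_7 = 5739^2 mod 6913 = 2589. Reached i = s−1 = 7 without hitting −1: 976 is a Miller–Rabin witness and 6913 is composite.
Base 1176: x_0 = 1176^27 mod 6913 = 4181. x_0 is neither 1 nor 6912, so continue squaring. x_1 = 4181^2 mod 6913 = 4697. x_2 = 4697^2 mod 6913 = 2426. x_3 = 2426^2 mod 6913 = 2513. x_4 = 2513^2 mod 6913 = 3600. x_5 = 3600^2 mod 6913 = 5038. x_6 = 5038^2 mod 6913 = 3821. x_7 = 3821^2 mod 6913 = 6698. Reached i = s−1 = 7 without hitting −1: 1176 is a Miller–Rabin witness and 6913 is composite.
Base 3407: x_0 = 3407^27 mod 6913 = 287. x_0 is neither 1 nor 6912, so continue squaring. x_1 = 287^2 mod 6913 = 6326. x_2 = 6326^2 mod 6913 = 5832. x_3 = 5832^2 mod 6913 = 264. x_4 = 264^2 mod 6913 = 566. x_5 = 566^2 mod 6913 = 2358. x_6 = 2358^2 mod 6913 = 2112. x_7 = 2112^2 mod 6913 = 1659. Reached i = s−1 = 7 without hitting −1: 3407 is a Miller–Rabin witness and 6913 is composite.
The smallest witness among the given bases is 976.

976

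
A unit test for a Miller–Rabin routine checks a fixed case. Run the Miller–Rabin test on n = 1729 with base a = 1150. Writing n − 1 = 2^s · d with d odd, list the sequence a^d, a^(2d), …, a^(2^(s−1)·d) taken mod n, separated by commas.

n − 1 = 1728 = 2^6 · 27, so s = 6 and d = 27.
x_0 = 1150^27 mod 1729 = 645.
x_1 = 645^2 mod 1729 = 1065.
x_2 = 1065^2 mod 1729 = 1.
x_3 = 1^2 mod 1729 = 1.
x_4 = 1^2 mod 1729 = 1.
x_5 = 1^2 mod 1729 = 1.

645, 1065, 1, 1, 1, 1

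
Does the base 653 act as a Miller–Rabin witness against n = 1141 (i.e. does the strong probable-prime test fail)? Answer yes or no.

no

n − 1 = 1140 = 2^2 · 285, so s = 2 and d = 285.
By repeated squaring, 653^285 ≡ 1 (mod 1141).
x_0 = 653^285 mod 1141 = 1.
x_0 = 1, so 653 is not a witness.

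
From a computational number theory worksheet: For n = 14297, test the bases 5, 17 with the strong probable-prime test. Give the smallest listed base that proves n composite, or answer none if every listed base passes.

5

n − 1 = 14296 = 2^3 · 1787, so s = 3 and d = 1787.
Base 5: x_0 = 5^1787 mod 14297 = 13866. x_0 is neither 1 nor 14296, so continue squaring. x_1 = 13866^2 mod 14297 = 14197. x_2 = 14197^2 mod 14297 = 10000. Reached i = s−1 = 2 without hitting −1: 5 is a Miller–Rabin witness and 14297 is composite.
Base 17: x_0 = 17^1787 mod 14297 = 13294. x_0 is neither 1 nor 14296, so continue squaring. x_1 = 13294^2 mod 14297 = 5219. x_2 = 5219^2 mod 14297 = 2176. Reached i = s−1 = 2 without hitting −1: 17 is a Miller–Rabin witness and 14297 is composite.
The smallest witness among the given bases is 5.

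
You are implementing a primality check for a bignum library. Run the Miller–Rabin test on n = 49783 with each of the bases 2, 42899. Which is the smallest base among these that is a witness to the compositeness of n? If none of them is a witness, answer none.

n − 1 = 49782 = 2^1 · 24891, so s = 1 and d = 24891.
Base 2: x_0 = 2^24891 mod 49783 = 1. x_0 = 1, so 2 is not a witness.
Base 42899: x_0 = 42899^24891 mod 49783 = 1. x_0 = 1, so 42899 is not a witness.
No listed base is a witness for 49783.

none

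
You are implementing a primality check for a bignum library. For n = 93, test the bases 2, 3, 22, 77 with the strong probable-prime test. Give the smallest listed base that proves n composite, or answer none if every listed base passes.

n − 1 = 92 = 2^2 · 23, so s = 2 and d = 23.
Base 2: x_0 = 2^23 mod 93 = 8. x_0 is neither 1 nor 92, so continue squaring. x_1 = 8^2 mod 93 = 64. Reached i = s−1 = 1 without hitting −1: 2 is a Miller–Rabin witness and 93 is composite.
Base 3: x_0 = 3^23 mod 93 = 42. x_0 is neither 1 nor 92, so continue squaring. x_1 = 42^2 mod 93 = 90. Reached i = s−1 = 1 without hitting −1: 3 is a Miller–Rabin witness and 93 is composite.
Base 22: x_0 = 22^23 mod 93 = 34. x_0 is neither 1 nor 92, so continue squaring. x_1 = 34^2 mod 93 = 40. Reached i = s−1 = 1 without hitting −1: 22 is a Miller–Rabin witness and 93 is composite.
Base 77: x_0 = 77^23 mod 93 = 89. x_0 is neither 1 nor 92, so continue squaring. x_1 = 89^2 mod 93 = 16. Reached i = s−1 = 1 without hitting −1: 77 is a Miller–Rabin witness and 93 is composite.
The smallest witness among the given bases is 2.

2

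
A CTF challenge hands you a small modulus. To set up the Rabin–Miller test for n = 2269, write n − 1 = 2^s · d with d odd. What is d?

567

Halving: 2268 → 1134 → 567; 567 is odd.
So 2268 = 2^2 · 567.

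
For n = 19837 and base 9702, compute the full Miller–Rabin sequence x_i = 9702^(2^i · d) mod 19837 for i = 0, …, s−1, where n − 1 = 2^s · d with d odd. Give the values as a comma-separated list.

16310, 1930

n − 1 = 19836 = 2^2 · 4959, so s = 2 and d = 4959.
x_0 = 9702^4959 mod 19837 = 16310.
x_1 = 16310^2 mod 19837 = 1930.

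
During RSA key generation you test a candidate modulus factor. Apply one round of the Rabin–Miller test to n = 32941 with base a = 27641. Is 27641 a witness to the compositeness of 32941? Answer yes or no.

no

n − 1 = 32940 = 2^2 · 8235, so s = 2 and d = 8235.
x_0 = 27641^8235 mod 32941 = 32940.
x_0 = 32940 ≡ −1, so 27641 is not a witness.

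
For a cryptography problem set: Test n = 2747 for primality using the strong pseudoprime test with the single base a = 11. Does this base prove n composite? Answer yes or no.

yes

n − 1 = 2746 = 2^1 · 1373, so s = 1 and d = 1373.
x_0 = 11^1373 mod 2747 = 1770.
x_0 ∉ {1, 2746} and s = 1, so 11 is a Miller–Rabin witness and 2747 is composite.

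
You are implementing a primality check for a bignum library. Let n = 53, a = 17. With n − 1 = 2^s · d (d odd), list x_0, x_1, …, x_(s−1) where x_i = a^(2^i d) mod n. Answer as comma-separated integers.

n − 1 = 52 = 2^2 · 13, so s = 2 and d = 13.
x_0 = 17^13 mod 53 = 52.
x_1 = 52^2 mod 53 = 1.

52, 1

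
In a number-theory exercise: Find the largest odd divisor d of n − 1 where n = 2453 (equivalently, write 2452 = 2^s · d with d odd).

613

Halving: 2452 → 1226 → 613; 613 is odd.
So 2452 = 2^2 · 613.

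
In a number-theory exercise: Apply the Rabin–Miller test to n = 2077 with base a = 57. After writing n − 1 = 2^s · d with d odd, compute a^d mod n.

n − 1 = 2076 = 2^2 · 519, so s = 2 and d = 519.
57^519 mod 2077 = 588.

588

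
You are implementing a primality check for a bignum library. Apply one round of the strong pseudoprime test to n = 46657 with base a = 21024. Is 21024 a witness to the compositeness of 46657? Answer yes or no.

n − 1 = 46656 = 2^6 · 729, so s = 6 and d = 729.
Repeated squaring mod 46657: 21024^1 ≡ 21024, 21024^2 ≡ 26815, 21024^4 ≡ 13198, 21024^8 ≡ 16623, 21024^16 ≡ 21375, 21024^32 ≡ 25281, 21024^64 ≡ 21375, 21024^128 ≡ 25281, 21024^256 ≡ 21375, 21024^512 ≡ 25281.
729 = 512 + 128 + 64 + 16 + 8 + 1, so 21024^729 ≡ 25281·25281·21375·21375·16623·21024 ≡ 21022 (mod 46657).
x_0 = 21024^729 mod 46657 = 21022.
x_0 is neither 1 nor 46656, so continue squaring.
x_1 = 21022^2 mod 46657 = 36037.
x_2 = 36037^2 mod 46657 = 14431.
x_3 = 14431^2 mod 46657 = 23570.
x_4 = 23570^2 mod 46657 = 1.
x_4 = 1 but x_3 ≠ ±1, a nontrivial square root of 1 — 21024 is a witness and 46657 is composite.

yes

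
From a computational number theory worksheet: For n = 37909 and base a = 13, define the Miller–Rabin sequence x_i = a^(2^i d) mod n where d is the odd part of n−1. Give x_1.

37110

n − 1 = 37908 = 2^2 · 9477, so s = 2 and d = 9477.
x_0 = 13^9477 mod 37909 = 6674.
x_1 = 6674^2 mod 37909 = 37110.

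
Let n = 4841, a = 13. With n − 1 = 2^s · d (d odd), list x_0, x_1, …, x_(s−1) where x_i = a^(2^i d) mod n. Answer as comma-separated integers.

n − 1 = 4840 = 2^3 · 605, so s = 3 and d = 605.
x_0 = 13^605 mod 4841 = 1308.
x_1 = 1308^2 mod 4841 = 1991.
x_2 = 1991^2 mod 4841 = 4143.

1308, 1991, 4143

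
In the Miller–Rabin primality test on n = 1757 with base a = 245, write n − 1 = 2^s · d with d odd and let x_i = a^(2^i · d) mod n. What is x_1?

n − 1 = 1756 = 2^2 · 439, so s = 2 and d = 439.
x_0 = 245^439 mod 1757 = 1085.
x_1 = 1085^2 mod 1757 = 35.

35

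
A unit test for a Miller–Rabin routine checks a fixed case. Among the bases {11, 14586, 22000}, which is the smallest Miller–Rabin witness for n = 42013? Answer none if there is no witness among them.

none

n − 1 = 42012 = 2^2 · 10503, so s = 2 and d = 10503.
Base 11: x_0 = 11^10503 mod 42013 = 42012. x_0 = 42012 ≡ −1, so 11 is not a witness.
Base 14586: x_0 = 14586^10503 mod 42013 = 42012. x_0 = 42012 ≡ −1, so 14586 is not a witness.
Base 22000: x_0 = 22000^10503 mod 42013 = 15065. x_0 is neither 1 nor 42012, so continue squaring. x_1 = 15065^2 mod 42013 = 42012. x_1 ≡ −1, so 22000 is not a witness.
No listed base is a witness for 42013.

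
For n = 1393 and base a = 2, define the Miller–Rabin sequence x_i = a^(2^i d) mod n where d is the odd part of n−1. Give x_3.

8

n − 1 = 1392 = 2^4 · 87, so s = 4 and d = 87.
x_0 = 2^87 mod 1393 = 386.
x_1 = 386^2 mod 1393 = 1338.
x_2 = 1338^2 mod 1393 = 239.
x_3 = 239^2 mod 1393 = 8.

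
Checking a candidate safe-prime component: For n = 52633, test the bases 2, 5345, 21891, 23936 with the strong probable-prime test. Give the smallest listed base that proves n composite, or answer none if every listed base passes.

none

n − 1 = 52632 = 2^3 · 6579, so s = 3 and d = 6579.
Base 2: x_0 = 2^6579 mod 52633 = 1. x_0 = 1, so 2 is not a witness.
Base 5345: x_0 = 5345^6579 mod 52633 = 1. x_0 = 1, so 5345 is not a witness.
Base 21891: x_0 = 21891^6579 mod 52633 = 1. x_0 = 1, so 21891 is not a witness.
Base 23936: x_0 = 23936^6579 mod 52633 = 52632. x_0 = 52632 ≡ −1, so 23936 is not a witness.
No listed base is a witness for 52633.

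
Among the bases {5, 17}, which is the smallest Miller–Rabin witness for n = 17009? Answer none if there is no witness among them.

5

n − 1 = 17008 = 2^4 · 1063, so s = 4 and d = 1063.
Base 5: x_0 = 5^1063 mod 17009 = 11910. x_0 is neither 1 nor 17008, so continue squaring. x_1 = 11910^2 mod 17009 = 10049. x_2 = 10049^2 mod 17009 = 16977. x_3 = 16977^2 mod 17009 = 1024. Reached i = s−1 = 3 without hitting −1: 5 is a Miller–Rabin witness and 17009 is composite.
Base 17: x_0 = 17^1063 mod 17009 = 490. x_0 is neither 1 nor 17008, so continue squaring. x_1 = 490^2 mod 17009 = 1974. x_2 = 1974^2 mod 17009 = 1615. x_3 = 1615^2 mod 17009 = 5848. Reached i = s−1 = 3 without hitting −1: 17 is a Miller–Rabin witness and 17009 is composite.
The smallest witness among the given bases is 5.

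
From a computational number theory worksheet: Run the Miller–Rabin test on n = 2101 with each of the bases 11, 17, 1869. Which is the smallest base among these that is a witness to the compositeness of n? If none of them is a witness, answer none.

11

n − 1 = 2100 = 2^2 · 525, so s = 2 and d = 525.
Base 11: x_0 = 11^525 mod 2101 = 1760. x_0 is neither 1 nor 2100, so continue squaring. x_1 = 1760^2 mod 2101 = 726. Reached i = s−1 = 1 without hitting −1: 11 is a Miller–Rabin witness and 2101 is composite.
Base 17: x_0 = 17^525 mod 2101 = 1462. x_0 is neither 1 nor 2100, so continue squaring. x_1 = 1462^2 mod 2101 = 727. Reached i = s−1 = 1 without hitting −1: 17 is a Miller–Rabin witness and 2101 is composite.
Base 1869: x_0 = 1869^525 mod 2101 = 351. x_0 is neither 1 nor 2100, so continue squaring. x_1 = 351^2 mod 2101 = 1343. Reached i = s−1 = 1 without hitting −1: 1869 is a Miller–Rabin witness and 2101 is composite.
The smallest witness among the given bases is 11.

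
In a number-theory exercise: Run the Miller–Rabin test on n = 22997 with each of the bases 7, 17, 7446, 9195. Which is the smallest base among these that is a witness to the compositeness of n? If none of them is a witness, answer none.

7

n − 1 = 22996 = 2^2 · 5749, so s = 2 and d = 5749.
Base 7: x_0 = 7^5749 mod 22997 = 5675. x_0 is neither 1 nor 22996, so continue squaring. x_1 = 5675^2 mod 22997 = 9825. Reached i = s−1 = 1 without hitting −1: 7 is a Miller–Rabin witness and 22997 is composite.
Base 17: x_0 = 17^5749 mod 22997 = 6049. x_0 is neither 1 nor 22996, so continue squaring. x_1 = 6049^2 mod 22997 = 2174. Reached i = s−1 = 1 without hitting −1: 17 is a Miller–Rabin witness and 22997 is composite.
Base 7446: x_0 = 7446^5749 mod 22997 = 19874. x_0 is neither 1 nor 22996, so continue squaring. x_1 = 19874^2 mod 22997 = 2401. Reached i = s−1 = 1 without hitting −1: 7446 is a Miller–Rabin witness and 22997 is composite.
Base 9195: x_0 = 9195^5749 mod 22997 = 5529. x_0 is neither 1 nor 22996, so continue squaring. x_1 = 5529^2 mod 22997 = 6828. Reached i = s−1 = 1 without hitting −1: 9195 is a Miller–Rabin witness and 22997 is composite.
The smallest witness among the given bases is 7.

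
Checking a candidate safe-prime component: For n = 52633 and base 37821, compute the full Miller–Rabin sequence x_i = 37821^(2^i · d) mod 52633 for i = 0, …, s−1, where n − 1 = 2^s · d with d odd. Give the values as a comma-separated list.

44289, 41510, 33579

n − 1 = 52632 = 2^3 · 6579, so s = 3 and d = 6579.
x_0 = 37821^6579 mod 52633 = 44289.
x_1 = 44289^2 mod 52633 = 41510.
x_2 = 41510^2 mod 52633 = 33579.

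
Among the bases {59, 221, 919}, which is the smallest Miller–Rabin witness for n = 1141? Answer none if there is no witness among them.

none

n − 1 = 1140 = 2^2 · 285, so s = 2 and d = 285.
Base 59: x_0 = 59^285 mod 1141 = 1140. x_0 = 1140 ≡ −1, so 59 is not a witness.
Base 221: x_0 = 221^285 mod 1141 = 1. x_0 = 1, so 221 is not a witness.
Base 919: x_0 = 919^285 mod 1141 = 1. x_0 = 1, so 919 is not a witness.
No listed base is a witness for 1141.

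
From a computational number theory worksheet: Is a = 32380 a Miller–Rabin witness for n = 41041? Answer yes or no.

no

n − 1 = 41040 = 2^4 · 2565, so s = 4 and d = 2565.
x_0 = 32380^2565 mod 41041 = 41040.
x_0 = 41040 ≡ −1, so 32380 is not a witness.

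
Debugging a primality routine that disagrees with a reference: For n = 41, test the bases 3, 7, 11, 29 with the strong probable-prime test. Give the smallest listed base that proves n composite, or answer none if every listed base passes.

none

n − 1 = 40 = 2^3 · 5, so s = 3 and d = 5.
Base 3: x_0 = 3^5 mod 41 = 38. x_0 is neither 1 nor 40, so continue squaring. x_1 = 38^2 mod 41 = 9. x_2 = 9^2 mod 41 = 40. x_2 ≡ −1, so 3 is not a witness.
Base 7: x_0 = 7^5 mod 41 = 38. x_0 is neither 1 nor 40, so continue squaring. x_1 = 38^2 mod 41 = 9. x_2 = 9^2 mod 41 = 40. x_2 ≡ −1, so 7 is not a witness.
Base 11: x_0 = 11^5 mod 41 = 3. x_0 is neither 1 nor 40, so continue squaring. x_1 = 3^2 mod 41 = 9. x_2 = 9^2 mod 41 = 40. x_2 ≡ −1, so 11 is not a witness.
Base 29: x_0 = 29^5 mod 41 = 38. x_0 is neither 1 nor 40, so continue squaring. x_1 = 38^2 mod 41 = 9. x_2 = 9^2 mod 41 = 40. x_2 ≡ −1, so 29 is not a witness.
No listed base is a witness for 41.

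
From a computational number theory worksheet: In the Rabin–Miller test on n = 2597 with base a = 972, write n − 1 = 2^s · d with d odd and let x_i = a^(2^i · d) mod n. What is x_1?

n − 1 = 2596 = 2^2 · 649, so s = 2 and d = 649.
x_0 = 972^649 mod 2597 = 209.
x_1 = 209^2 mod 2597 = 2129.

2129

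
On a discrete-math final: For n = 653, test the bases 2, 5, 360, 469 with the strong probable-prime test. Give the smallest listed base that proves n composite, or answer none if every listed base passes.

none

n − 1 = 652 = 2^2 · 163, so s = 2 and d = 163.
Base 2: x_0 = 2^163 mod 653 = 149. x_0 is neither 1 nor 652, so continue squaring. x_1 = 149^2 mod 653 = 652. x_1 ≡ −1, so 2 is not a witness.
Base 5: x_0 = 5^163 mod 653 = 149. x_0 is neither 1 nor 652, so continue squaring. x_1 = 149^2 mod 653 = 652. x_1 ≡ −1, so 5 is not a witness.
Base 360: x_0 = 360^163 mod 653 = 652. x_0 = 652 ≡ −1, so 360 is not a witness.
Base 469: x_0 = 469^163 mod 653 = 504. x_0 is neither 1 nor 652, so continue squaring. x_1 = 504^2 mod 653 = 652. x_1 ≡ −1, so 469 is not a witness.
No listed base is a witness for 653.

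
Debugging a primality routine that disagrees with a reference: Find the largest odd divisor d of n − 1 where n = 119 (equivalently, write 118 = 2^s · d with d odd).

59

Halving: 118 → 59; 59 is odd.
So 118 = 2^1 · 59.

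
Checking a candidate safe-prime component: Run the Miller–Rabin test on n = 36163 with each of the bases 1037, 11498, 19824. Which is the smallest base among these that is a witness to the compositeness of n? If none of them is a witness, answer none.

n − 1 = 36162 = 2^1 · 18081, so s = 1 and d = 18081.
Base 1037: x_0 = 1037^18081 mod 36163 = 36162. x_0 = 36162 ≡ −1, so 1037 is not a witness.
Base 11498: x_0 = 11498^18081 mod 36163 = 18577. x_0 ∉ {1, 36162} and s = 1, so 11498 is a Miller–Rabin witness and 36163 is composite.
Base 19824: x_0 = 19824^18081 mod 36163 = 14836. x_0 ∉ {1, 36162} and s = 1, so 19824 is a Miller–Rabin witness and 36163 is composite.
The smallest witness among the given bases is 11498.

11498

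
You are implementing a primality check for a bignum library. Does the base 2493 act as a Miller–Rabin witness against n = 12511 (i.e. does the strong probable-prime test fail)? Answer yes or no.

no

n − 1 = 12510 = 2^1 · 6255, so s = 1 and d = 6255.
x_0 = 2493^6255 mod 12511 = 12510.
x_0 = 12510 ≡ −1, so 2493 is not a witness.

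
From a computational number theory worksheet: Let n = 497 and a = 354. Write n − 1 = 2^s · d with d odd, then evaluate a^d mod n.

354

n − 1 = 496 = 2^4 · 31, so s = 4 and d = 31.
354^31 mod 497 = 354.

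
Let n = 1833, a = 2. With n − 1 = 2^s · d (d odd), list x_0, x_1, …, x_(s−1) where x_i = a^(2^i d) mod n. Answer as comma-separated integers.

n − 1 = 1832 = 2^3 · 229, so s = 3 and d = 229.
x_0 = 2^229 mod 1833 = 353.
x_1 = 353^2 mod 1833 = 1798.
x_2 = 1798^2 mod 1833 = 1225.

353, 1798, 1225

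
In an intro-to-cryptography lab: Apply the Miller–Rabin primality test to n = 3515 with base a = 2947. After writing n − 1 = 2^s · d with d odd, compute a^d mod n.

n − 1 = 3514 = 2^1 · 1757, so s = 1 and d = 1757.
By repeated squaring, 2947^1757 ≡ 2827 (mod 3515).

2827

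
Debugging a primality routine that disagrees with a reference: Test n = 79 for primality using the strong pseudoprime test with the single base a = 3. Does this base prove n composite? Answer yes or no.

n − 1 = 78 = 2^1 · 39, so s = 1 and d = 39.
x_0 = 3^39 mod 79 = 78.
x_0 = 78 ≡ −1, so 3 is not a witness.

no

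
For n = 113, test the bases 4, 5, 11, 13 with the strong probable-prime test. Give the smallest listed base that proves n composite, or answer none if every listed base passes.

n − 1 = 112 = 2^4 · 7, so s = 4 and d = 7.
Base 4: x_0 = 4^7 mod 113 = 112. x_0 = 112 ≡ −1, so 4 is not a witness.
Base 5: x_0 = 5^7 mod 113 = 42. x_0 is neither 1 nor 112, so continue squaring. x_1 = 42^2 mod 113 = 69. x_2 = 69^2 mod 113 = 15. x_3 = 15^2 mod 113 = 112. x_3 ≡ −1, so 5 is not a witness.
Base 11: x_0 = 11^7 mod 113 = 95. x_0 is neither 1 nor 112, so continue squaring. x_1 = 95^2 mod 113 = 98. x_2 = 98^2 mod 113 = 112. x_2 ≡ −1, so 11 is not a witness.
Base 13: x_0 = 13^7 mod 113 = 69. x_0 is neither 1 nor 112, so continue squaring. x_1 = 69^2 mod 113 = 15. x_2 = 15^2 mod 113 = 112. x_2 ≡ −1, so 13 is not a witness.
No listed base is a witness for 113.

none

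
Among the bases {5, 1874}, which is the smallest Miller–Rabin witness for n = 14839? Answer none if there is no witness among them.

n − 1 = 14838 = 2^1 · 7419, so s = 1 and d = 7419.
Base 5: x_0 = 5^7419 mod 14839 = 13121. x_0 ∉ {1, 14838} and s = 1, so 5 is a Miller–Rabin witness and 14839 is composite.
Base 1874: x_0 = 1874^7419 mod 14839 = 4293. x_0 ∉ {1, 14838} and s = 1, so 1874 is a Miller–Rabin witness and 14839 is composite.
The smallest witness among the given bases is 5.

5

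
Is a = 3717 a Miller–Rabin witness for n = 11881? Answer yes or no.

n − 1 = 11880 = 2^3 · 1485, so s = 3 and d = 1485.
Repeated squaring mod 11881: 3717^1 ≡ 3717, 3717^2 ≡ 10367, 3717^4 ≡ 11044, 3717^8 ≡ 11471, 3717^16 ≡ 1766, 3717^32 ≡ 5934, 3717^64 ≡ 8953, 3717^128 ≡ 6983, 3717^256 ≡ 2665, 3717^512 ≡ 9268, 3717^1024 ≡ 8075.
1485 = 1024 + 256 + 128 + 64 + 8 + 4 + 1, so 3717^1485 ≡ 8075·2665·6983·8953·11471·11044·3717 ≡ 6137 (mod 11881).
x_0 = 3717^1485 mod 11881 = 6137.
x_0 is neither 1 nor 11880, so continue squaring.
x_1 = 6137^2 mod 11881 = 11880.
x_1 ≡ −1, so 3717 is not a witness.

no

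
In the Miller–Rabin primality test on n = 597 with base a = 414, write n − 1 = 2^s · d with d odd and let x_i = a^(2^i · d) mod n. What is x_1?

414

n − 1 = 596 = 2^2 · 149, so s = 2 and d = 149.
x_0 = 414^149 mod 597 = 402.
x_1 = 402^2 mod 597 = 414.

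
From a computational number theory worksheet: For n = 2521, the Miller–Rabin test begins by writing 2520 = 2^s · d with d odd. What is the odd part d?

315

Halving: 2520 → 1260 → 630 → 315; 315 is odd.
So 2520 = 2^3 · 315.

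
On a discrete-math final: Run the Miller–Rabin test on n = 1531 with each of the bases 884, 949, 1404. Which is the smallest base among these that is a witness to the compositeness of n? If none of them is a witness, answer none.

n − 1 = 1530 = 2^1 · 765, so s = 1 and d = 765.
Base 884: x_0 = 884^765 mod 1531 = 1. x_0 = 1, so 884 is not a witness.
Base 949: x_0 = 949^765 mod 1531 = 1. x_0 = 1, so 949 is not a witness.
Base 1404: x_0 = 1404^765 mod 1531 = 1530. x_0 = 1530 ≡ −1, so 1404 is not a witness.
No listed base is a witness for 1531.

none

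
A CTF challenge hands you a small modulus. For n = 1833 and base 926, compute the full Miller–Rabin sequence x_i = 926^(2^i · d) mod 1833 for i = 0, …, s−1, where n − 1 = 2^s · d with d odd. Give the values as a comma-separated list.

n − 1 = 1832 = 2^3 · 229, so s = 3 and d = 229.
x_0 = 926^229 mod 1833 = 809.
x_1 = 809^2 mod 1833 = 100.
x_2 = 100^2 mod 1833 = 835.

809, 100, 835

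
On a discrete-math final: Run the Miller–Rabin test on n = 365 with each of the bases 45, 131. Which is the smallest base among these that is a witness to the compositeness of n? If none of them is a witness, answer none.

n − 1 = 364 = 2^2 · 91, so s = 2 and d = 91.
Base 45: x_0 = 45^91 mod 365 = 120. x_0 is neither 1 nor 364, so continue squaring. x_1 = 120^2 mod 365 = 165. Reached i = s−1 = 1 without hitting −1: 45 is a Miller–Rabin witness and 365 is composite.
Base 131: x_0 = 131^91 mod 365 = 186. x_0 is neither 1 nor 364, so continue squaring. x_1 = 186^2 mod 365 = 286. Reached i = s−1 = 1 without hitting −1: 131 is a Miller–Rabin witness and 365 is composite.
The smallest witness among the given bases is 45.

45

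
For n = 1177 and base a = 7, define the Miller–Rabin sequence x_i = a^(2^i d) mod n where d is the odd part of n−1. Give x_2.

955

n − 1 = 1176 = 2^3 · 147, so s = 3 and d = 147.
x_0 = 7^147 mod 1177 = 94.
x_1 = 94^2 mod 1177 = 597.
x_2 = 597^2 mod 1177 = 955.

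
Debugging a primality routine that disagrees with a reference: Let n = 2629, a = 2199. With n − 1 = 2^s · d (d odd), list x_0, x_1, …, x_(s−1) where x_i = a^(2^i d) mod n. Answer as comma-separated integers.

2287, 1288

n − 1 = 2628 = 2^2 · 657, so s = 2 and d = 657.
x_0 = 2199^657 mod 2629 = 2287.
x_1 = 2287^2 mod 2629 = 1288.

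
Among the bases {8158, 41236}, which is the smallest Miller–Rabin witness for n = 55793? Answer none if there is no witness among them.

n − 1 = 55792 = 2^4 · 3487, so s = 4 and d = 3487.
Base 8158: x_0 = 8158^3487 mod 55793 = 21070. x_0 is neither 1 nor 55792, so continue squaring. x_1 = 21070^2 mod 55793 = 55792. x_1 ≡ −1, so 8158 is not a witness.
Base 41236: x_0 = 41236^3487 mod 55793 = 53659. x_0 is neither 1 nor 55792, so continue squaring. x_1 = 53659^2 mod 55793 = 34723. x_2 = 34723^2 mod 55793 = 55792. x_2 ≡ −1, so 41236 is not a witness.
No listed base is a witness for 55793.

none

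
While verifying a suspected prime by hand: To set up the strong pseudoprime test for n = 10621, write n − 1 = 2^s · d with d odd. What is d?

2655

Halving: 10620 → 5310 → 2655; 2655 is odd.
So 10620 = 2^2 · 2655.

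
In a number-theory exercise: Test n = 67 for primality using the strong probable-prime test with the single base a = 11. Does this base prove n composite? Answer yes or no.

n − 1 = 66 = 2^1 · 33, so s = 1 and d = 33.
x_0 = 11^33 mod 67 = 66.
x_0 = 66 ≡ −1, so 11 is not a witness.

no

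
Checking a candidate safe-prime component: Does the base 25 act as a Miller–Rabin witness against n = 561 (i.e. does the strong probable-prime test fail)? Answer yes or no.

n − 1 = 560 = 2^4 · 35, so s = 4 and d = 35.
Repeated squaring mod 561: 25^1 ≡ 25, 25^2 ≡ 64, 25^4 ≡ 169, 25^8 ≡ 511, 25^16 ≡ 256, 25^32 ≡ 460.
35 = 32 + 2 + 1, so 25^35 ≡ 460·64·25 ≡ 529 (mod 561).
x_0 = 25^35 mod 561 = 529.
x_0 is neither 1 nor 560, so continue squaring.
x_1 = 529^2 mod 561 = 463.
x_2 = 463^2 mod 561 = 67.
x_3 = 67^2 mod 561 = 1.
x_3 = 1 but x_2 ≠ ±1, a nontrivial square root of 1 — 25 is a witness and 561 is composite.

yes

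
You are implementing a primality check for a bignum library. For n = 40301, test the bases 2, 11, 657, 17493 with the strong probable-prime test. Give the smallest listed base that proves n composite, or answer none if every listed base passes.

n − 1 = 40300 = 2^2 · 10075, so s = 2 and d = 10075.
Base 2: x_0 = 2^10075 mod 40301 = 22188. x_0 is neither 1 nor 40300, so continue squaring. x_1 = 22188^2 mod 40301 = 30629. Reached i = s−1 = 1 without hitting −1: 2 is a Miller–Rabin witness and 40301 is composite.
Base 11: x_0 = 11^10075 mod 40301 = 4813. x_0 is neither 1 nor 40300, so continue squaring. x_1 = 4813^2 mod 40301 = 32195. Reached i = s−1 = 1 without hitting −1: 11 is a Miller–Rabin witness and 40301 is composite.
Base 657: x_0 = 657^10075 mod 40301 = 39769. x_0 is neither 1 nor 40300, so continue squaring. x_1 = 39769^2 mod 40301 = 917. Reached i = s−1 = 1 without hitting −1: 657 is a Miller–Rabin witness and 40301 is composite.
Base 17493: x_0 = 17493^10075 mod 40301 = 6890. x_0 is neither 1 nor 40300, so continue squaring. x_1 = 6890^2 mod 40301 = 37823. Reached i = s−1 = 1 without hitting −1: 17493 is a Miller–Rabin witness and 40301 is composite.
The smallest witness among the given bases is 2.

2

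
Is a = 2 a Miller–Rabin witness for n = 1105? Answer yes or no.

n − 1 = 1104 = 2^4 · 69, so s = 4 and d = 69.
x_0 = 2^69 mod 1105 = 967.
x_0 is neither 1 nor 1104, so continue squaring.
x_1 = 967^2 mod 1105 = 259.
x_2 = 259^2 mod 1105 = 781.
x_3 = 781^2 mod 1105 = 1.
x_3 = 1 but x_2 ≠ ±1, a nontrivial square root of 1 — 2 is a witness and 1105 is composite.

yes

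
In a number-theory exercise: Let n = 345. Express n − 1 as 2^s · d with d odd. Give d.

43

Halving: 344 → 172 → 86 → 43; 43 is odd.
So 344 = 2^3 · 43.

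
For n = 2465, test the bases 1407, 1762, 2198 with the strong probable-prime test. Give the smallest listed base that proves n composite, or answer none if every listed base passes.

1762

n − 1 = 2464 = 2^5 · 77, so s = 5 and d = 77.
Base 1407: x_0 = 1407^77 mod 2465 = 302. x_0 is neither 1 nor 2464, so continue squaring. x_1 = 302^2 mod 2465 = 2464. x_1 ≡ −1, so 1407 is not a witness.
Base 1762: x_0 = 1762^77 mod 2465 = 347. x_0 is neither 1 nor 2464, so continue squaring. x_1 = 347^2 mod 2465 = 2089. x_2 = 2089^2 mod 2465 = 871. x_3 = 871^2 mod 2465 = 1886. x_4 = 1886^2 mod 2465 = 1. x_4 = 1 but x_3 ≠ ±1, a nontrivial square root of 1 — 1762 is a witness and 2465 is composite.
Base 2198: x_0 = 2198^77 mod 2465 = 88. x_0 is neither 1 nor 2464, so continue squaring. x_1 = 88^2 mod 2465 = 349. x_2 = 349^2 mod 2465 = 1016. x_3 = 1016^2 mod 2465 = 1886. x_4 = 1886^2 mod 2465 = 1. x_4 = 1 but x_3 ≠ ±1, a nontrivial square root of 1 — 2198 is a witness and 2465 is composite.
The smallest witness among the given bases is 1762.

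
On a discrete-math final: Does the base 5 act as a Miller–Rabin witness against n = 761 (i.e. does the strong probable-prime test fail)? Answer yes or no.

n − 1 = 760 = 2^3 · 95, so s = 3 and d = 95.
Repeated squaring mod 761: 5^1 ≡ 5, 5^2 ≡ 25, 5^4 ≡ 625, 5^8 ≡ 232, 5^16 ≡ 554, 5^32 ≡ 233, 5^64 ≡ 258.
95 = 64 + 16 + 8 + 4 + 2 + 1, so 5^95 ≡ 258·554·232·625·25·5 ≡ 760 (mod 761).
x_0 = 5^95 mod 761 = 760.
x_0 = 760 ≡ −1, so 5 is not a witness.

no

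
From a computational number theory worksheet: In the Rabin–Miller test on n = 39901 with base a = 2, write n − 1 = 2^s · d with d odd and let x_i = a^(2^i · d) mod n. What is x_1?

n − 1 = 39900 = 2^2 · 9975, so s = 2 and d = 9975.
x_0 = 2^9975 mod 39901 = 35783.
x_1 = 35783^2 mod 39901 = 39900.

39900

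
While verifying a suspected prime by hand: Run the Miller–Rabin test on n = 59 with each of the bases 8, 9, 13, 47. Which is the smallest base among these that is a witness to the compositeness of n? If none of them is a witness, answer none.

none

n − 1 = 58 = 2^1 · 29, so s = 1 and d = 29.
Base 8: x_0 = 8^29 mod 59 = 58. x_0 = 58 ≡ −1, so 8 is not a witness.
Base 9: x_0 = 9^29 mod 59 = 1. x_0 = 1, so 9 is not a witness.
Base 13: x_0 = 13^29 mod 59 = 58. x_0 = 58 ≡ −1, so 13 is not a witness.
Base 47: x_0 = 47^29 mod 59 = 58. x_0 = 58 ≡ −1, so 47 is not a witness.
No listed base is a witness for 59.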